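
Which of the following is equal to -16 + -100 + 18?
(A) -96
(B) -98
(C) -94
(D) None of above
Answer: B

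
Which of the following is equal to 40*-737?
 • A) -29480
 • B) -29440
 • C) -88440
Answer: A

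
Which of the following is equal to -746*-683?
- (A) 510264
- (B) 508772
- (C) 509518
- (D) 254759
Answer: C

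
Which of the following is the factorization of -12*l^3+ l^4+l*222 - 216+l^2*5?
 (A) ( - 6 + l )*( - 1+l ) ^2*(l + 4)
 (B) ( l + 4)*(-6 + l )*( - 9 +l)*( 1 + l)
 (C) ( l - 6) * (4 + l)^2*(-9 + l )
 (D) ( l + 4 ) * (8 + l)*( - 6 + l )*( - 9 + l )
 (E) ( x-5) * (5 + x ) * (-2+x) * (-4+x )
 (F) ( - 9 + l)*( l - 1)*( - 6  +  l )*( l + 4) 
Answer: F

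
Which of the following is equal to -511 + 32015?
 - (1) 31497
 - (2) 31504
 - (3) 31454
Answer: 2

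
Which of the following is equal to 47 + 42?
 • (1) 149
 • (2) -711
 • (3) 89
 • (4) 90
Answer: 3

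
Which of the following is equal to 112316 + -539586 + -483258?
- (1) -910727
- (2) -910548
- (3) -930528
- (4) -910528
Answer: 4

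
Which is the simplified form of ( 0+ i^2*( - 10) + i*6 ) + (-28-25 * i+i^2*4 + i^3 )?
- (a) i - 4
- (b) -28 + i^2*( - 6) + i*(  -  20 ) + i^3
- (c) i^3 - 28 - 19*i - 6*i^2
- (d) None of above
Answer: c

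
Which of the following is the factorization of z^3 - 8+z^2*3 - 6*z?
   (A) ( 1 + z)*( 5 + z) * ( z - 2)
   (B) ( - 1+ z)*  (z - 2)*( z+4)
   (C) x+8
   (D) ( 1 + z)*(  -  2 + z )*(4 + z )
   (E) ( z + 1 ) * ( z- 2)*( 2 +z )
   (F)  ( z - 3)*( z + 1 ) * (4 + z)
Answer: D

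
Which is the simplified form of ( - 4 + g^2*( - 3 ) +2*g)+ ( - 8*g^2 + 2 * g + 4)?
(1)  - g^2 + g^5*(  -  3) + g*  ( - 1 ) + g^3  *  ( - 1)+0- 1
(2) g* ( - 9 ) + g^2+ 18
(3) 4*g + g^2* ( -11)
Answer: 3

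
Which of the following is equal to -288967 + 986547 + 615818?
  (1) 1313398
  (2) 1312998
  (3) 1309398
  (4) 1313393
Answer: 1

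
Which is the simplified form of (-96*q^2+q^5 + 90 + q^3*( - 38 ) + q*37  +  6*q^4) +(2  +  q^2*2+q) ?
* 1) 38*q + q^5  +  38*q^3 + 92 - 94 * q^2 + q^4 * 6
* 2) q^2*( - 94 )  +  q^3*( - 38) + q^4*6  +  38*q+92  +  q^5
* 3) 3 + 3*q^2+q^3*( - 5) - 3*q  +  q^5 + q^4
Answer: 2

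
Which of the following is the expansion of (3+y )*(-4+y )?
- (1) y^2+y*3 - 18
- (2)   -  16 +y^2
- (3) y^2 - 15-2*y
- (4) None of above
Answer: 4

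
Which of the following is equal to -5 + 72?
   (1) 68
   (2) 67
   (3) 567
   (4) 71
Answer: 2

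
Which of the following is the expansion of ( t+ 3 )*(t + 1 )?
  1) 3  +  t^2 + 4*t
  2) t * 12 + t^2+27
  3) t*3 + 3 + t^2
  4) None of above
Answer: 1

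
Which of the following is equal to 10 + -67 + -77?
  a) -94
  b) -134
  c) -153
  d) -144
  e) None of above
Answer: b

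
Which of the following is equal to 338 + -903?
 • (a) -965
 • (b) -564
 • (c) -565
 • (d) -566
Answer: c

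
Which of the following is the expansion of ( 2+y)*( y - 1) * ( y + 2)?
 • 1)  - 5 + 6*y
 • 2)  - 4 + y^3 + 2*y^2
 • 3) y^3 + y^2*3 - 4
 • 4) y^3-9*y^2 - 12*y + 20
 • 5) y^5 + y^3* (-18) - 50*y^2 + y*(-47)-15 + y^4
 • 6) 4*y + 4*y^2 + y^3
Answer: 3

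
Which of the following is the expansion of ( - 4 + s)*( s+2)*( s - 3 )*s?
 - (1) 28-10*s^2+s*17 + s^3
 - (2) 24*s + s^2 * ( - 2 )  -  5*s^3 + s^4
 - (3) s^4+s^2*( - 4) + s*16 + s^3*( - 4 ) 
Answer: 2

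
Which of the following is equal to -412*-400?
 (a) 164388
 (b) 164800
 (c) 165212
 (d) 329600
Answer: b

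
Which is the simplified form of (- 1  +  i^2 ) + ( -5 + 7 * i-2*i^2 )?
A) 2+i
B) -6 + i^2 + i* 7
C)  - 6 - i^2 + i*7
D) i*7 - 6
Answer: C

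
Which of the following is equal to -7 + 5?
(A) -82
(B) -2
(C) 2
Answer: B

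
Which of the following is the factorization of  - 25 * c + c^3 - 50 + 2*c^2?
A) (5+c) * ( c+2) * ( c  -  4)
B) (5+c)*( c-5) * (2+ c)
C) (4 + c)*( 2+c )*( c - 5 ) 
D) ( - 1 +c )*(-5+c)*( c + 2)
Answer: B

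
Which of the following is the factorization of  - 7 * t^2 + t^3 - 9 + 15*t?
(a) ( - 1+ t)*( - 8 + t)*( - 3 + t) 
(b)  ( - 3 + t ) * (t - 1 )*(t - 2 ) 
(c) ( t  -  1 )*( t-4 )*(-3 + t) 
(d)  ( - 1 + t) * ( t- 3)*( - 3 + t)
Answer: d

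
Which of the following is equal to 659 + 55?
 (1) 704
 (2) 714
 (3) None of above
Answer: 2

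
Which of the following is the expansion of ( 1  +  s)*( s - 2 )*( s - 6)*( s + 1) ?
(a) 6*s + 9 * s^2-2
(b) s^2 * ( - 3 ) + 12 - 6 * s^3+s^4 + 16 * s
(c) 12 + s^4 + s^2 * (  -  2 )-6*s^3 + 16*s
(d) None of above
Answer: b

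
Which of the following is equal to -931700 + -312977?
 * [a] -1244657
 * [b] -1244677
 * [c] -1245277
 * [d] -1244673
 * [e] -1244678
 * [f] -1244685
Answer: b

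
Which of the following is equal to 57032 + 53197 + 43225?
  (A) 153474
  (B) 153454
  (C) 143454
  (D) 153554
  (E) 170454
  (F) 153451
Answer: B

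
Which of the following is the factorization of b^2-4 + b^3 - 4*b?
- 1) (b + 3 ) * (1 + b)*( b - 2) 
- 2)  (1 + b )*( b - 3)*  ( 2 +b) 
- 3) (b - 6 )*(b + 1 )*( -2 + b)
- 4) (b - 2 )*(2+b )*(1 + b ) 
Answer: 4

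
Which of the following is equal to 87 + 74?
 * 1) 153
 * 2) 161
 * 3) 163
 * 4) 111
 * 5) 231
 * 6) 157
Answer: 2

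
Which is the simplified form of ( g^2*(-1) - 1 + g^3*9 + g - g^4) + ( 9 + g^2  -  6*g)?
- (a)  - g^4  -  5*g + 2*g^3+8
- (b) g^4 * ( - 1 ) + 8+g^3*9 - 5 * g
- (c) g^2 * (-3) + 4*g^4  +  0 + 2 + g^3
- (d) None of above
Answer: b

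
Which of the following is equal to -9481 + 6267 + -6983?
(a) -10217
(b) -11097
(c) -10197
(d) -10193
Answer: c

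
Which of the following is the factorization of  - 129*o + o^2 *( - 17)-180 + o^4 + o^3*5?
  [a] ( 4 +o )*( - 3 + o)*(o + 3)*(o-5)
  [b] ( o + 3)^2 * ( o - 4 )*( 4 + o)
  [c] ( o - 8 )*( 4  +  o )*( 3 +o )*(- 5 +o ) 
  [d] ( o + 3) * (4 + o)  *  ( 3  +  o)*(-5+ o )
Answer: d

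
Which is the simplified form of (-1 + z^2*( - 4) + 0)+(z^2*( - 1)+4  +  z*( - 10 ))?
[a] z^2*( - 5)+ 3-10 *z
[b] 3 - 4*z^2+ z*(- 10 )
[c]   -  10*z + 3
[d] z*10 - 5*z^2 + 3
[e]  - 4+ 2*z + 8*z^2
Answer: a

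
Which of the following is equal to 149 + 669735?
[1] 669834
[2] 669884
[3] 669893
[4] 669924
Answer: 2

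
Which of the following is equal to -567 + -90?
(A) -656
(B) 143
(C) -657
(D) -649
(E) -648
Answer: C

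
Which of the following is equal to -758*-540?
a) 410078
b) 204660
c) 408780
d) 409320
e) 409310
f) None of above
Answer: d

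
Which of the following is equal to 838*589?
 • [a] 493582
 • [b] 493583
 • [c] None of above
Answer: a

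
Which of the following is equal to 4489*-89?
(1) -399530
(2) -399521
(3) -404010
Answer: 2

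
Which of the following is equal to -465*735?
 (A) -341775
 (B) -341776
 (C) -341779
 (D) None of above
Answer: A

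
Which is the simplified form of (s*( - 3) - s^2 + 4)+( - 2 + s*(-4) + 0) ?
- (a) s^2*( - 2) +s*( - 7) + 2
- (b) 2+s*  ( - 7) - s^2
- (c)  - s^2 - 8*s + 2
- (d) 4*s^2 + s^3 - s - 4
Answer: b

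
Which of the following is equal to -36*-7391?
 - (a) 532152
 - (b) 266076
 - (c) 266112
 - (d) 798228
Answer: b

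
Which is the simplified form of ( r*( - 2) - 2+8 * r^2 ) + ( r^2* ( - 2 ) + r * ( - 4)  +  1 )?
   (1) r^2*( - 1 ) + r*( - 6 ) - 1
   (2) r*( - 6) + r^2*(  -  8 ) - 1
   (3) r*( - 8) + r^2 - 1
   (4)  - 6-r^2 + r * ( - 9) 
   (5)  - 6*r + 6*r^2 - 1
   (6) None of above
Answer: 5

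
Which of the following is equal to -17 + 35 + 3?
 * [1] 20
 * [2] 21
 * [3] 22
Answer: 2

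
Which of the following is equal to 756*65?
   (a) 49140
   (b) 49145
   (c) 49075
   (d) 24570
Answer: a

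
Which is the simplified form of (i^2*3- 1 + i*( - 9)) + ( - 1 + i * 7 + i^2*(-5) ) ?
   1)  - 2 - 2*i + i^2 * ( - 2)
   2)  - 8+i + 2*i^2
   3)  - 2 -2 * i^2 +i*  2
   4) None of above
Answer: 1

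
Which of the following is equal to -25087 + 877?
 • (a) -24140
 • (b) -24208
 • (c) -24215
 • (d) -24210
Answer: d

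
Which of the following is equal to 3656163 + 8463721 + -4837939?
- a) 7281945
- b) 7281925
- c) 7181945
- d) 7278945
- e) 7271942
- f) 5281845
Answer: a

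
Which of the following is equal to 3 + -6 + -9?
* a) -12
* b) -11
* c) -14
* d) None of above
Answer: a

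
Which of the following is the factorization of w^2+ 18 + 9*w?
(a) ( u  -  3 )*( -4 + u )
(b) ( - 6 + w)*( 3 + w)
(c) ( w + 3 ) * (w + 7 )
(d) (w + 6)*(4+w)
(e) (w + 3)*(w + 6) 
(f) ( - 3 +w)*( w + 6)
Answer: e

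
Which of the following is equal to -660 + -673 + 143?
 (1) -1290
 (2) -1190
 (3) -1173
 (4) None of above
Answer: 2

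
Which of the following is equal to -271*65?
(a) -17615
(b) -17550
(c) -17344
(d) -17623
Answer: a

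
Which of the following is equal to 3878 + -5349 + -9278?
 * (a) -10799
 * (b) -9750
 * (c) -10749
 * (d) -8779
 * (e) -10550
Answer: c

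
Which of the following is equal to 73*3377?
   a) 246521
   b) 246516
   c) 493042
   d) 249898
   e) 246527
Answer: a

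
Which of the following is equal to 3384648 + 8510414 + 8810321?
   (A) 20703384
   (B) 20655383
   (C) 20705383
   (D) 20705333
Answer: C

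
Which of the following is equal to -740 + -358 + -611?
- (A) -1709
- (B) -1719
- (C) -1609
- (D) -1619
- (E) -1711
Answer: A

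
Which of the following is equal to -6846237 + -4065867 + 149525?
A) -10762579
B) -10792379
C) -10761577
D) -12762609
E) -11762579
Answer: A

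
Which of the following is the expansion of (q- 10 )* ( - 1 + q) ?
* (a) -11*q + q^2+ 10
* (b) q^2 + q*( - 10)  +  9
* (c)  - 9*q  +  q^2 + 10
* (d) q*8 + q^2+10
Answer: a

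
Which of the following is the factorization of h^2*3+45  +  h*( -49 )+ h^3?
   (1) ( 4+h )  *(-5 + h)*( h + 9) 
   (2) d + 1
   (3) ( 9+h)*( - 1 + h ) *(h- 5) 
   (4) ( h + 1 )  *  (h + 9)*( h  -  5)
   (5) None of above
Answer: 3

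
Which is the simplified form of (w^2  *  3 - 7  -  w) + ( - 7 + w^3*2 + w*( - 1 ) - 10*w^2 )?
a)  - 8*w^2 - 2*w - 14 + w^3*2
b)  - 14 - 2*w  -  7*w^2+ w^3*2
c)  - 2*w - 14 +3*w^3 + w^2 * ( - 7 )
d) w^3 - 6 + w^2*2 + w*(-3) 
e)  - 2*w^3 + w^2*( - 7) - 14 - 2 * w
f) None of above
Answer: b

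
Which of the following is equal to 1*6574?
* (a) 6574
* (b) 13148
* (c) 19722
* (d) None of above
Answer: a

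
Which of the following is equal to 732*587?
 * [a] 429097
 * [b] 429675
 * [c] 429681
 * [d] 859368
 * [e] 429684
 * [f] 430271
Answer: e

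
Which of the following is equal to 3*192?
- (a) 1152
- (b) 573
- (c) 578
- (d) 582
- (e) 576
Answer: e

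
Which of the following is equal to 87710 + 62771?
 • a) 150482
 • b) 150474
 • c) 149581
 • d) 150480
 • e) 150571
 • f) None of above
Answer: f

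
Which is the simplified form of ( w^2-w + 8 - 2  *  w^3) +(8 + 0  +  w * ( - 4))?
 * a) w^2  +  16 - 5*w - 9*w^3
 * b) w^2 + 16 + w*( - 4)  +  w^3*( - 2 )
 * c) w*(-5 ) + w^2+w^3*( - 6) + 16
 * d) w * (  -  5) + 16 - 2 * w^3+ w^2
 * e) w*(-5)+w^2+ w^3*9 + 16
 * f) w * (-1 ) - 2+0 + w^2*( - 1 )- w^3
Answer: d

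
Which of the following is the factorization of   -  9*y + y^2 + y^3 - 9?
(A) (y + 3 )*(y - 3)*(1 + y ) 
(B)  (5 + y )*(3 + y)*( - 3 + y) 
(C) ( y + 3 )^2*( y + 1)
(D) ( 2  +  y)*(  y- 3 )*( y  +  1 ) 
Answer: A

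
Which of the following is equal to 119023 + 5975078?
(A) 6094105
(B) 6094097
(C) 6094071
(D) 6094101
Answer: D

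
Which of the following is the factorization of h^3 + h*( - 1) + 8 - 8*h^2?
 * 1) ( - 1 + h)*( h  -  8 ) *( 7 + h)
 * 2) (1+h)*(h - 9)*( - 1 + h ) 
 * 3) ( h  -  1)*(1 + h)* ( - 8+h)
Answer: 3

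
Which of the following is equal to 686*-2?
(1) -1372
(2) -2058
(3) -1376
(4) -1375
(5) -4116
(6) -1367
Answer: 1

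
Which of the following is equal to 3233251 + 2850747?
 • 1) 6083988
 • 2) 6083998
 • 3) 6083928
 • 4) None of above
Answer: 2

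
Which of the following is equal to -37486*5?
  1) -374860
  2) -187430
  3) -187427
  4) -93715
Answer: 2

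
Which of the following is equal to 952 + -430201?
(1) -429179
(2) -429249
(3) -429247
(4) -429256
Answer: 2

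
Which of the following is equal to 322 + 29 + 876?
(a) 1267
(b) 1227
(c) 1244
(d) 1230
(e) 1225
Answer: b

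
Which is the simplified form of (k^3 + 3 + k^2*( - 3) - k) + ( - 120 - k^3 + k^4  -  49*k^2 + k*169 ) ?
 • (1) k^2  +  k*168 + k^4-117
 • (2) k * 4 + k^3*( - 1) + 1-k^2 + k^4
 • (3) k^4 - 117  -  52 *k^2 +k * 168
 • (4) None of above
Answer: 3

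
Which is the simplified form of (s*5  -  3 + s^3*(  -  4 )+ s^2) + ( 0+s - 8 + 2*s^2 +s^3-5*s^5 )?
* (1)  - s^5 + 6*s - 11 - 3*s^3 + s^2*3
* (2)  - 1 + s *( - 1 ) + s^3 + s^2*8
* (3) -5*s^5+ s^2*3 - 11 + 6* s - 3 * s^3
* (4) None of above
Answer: 3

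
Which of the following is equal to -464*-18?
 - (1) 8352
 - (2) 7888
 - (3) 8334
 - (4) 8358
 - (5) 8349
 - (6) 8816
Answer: 1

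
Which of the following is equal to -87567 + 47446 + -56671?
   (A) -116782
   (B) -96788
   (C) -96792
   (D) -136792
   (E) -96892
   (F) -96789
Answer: C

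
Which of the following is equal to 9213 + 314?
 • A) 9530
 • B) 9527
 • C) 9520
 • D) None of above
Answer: B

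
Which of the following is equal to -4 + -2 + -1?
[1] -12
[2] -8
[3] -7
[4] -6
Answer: 3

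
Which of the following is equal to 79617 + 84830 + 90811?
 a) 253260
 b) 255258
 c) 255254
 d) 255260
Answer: b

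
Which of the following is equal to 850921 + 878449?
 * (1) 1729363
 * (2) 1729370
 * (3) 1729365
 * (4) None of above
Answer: 2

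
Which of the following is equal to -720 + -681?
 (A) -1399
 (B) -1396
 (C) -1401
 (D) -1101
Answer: C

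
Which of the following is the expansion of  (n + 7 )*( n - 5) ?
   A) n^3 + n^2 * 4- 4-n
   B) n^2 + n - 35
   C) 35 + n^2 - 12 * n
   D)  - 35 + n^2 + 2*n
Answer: D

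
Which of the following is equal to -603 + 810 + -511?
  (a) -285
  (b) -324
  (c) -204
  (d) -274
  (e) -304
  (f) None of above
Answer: e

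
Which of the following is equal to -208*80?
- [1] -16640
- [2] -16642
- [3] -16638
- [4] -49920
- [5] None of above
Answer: 1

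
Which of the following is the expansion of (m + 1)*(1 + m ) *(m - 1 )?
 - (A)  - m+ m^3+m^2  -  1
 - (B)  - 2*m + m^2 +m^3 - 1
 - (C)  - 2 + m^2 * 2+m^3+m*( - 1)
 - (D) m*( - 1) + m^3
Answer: A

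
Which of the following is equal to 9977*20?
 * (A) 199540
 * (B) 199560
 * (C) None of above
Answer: A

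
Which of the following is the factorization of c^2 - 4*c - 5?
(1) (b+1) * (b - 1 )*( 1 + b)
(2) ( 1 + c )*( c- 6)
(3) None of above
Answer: 3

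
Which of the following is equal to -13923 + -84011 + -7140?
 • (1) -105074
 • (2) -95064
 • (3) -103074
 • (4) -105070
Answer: 1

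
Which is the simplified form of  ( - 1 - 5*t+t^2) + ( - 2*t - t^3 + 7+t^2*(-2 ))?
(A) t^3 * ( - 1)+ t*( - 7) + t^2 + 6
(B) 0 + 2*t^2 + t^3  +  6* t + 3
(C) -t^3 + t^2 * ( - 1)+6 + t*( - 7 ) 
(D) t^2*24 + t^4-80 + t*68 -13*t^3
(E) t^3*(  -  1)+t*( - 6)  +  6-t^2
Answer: C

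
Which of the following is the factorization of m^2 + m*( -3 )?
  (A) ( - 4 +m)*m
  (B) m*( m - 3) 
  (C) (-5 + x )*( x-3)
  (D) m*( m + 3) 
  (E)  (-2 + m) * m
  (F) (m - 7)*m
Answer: B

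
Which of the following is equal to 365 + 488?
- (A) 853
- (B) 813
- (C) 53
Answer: A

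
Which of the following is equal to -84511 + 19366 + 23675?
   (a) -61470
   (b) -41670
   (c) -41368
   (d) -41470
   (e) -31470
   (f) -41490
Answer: d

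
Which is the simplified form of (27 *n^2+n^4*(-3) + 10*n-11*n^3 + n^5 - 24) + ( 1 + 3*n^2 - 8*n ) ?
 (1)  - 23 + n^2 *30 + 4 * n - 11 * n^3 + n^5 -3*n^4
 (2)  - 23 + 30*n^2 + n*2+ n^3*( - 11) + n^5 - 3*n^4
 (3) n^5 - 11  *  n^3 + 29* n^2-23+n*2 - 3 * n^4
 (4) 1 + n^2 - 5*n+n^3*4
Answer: 2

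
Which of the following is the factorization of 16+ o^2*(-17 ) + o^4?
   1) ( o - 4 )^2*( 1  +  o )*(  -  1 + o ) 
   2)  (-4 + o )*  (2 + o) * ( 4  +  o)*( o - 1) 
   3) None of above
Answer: 3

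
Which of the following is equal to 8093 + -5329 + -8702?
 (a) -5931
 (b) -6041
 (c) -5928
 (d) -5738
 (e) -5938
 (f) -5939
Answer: e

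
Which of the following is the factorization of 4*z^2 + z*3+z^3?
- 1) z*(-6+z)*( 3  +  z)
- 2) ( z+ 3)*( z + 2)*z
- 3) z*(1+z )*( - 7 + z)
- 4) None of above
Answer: 4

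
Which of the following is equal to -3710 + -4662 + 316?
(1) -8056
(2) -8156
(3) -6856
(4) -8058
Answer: 1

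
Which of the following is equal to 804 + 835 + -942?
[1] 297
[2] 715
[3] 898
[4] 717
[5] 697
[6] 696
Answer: 5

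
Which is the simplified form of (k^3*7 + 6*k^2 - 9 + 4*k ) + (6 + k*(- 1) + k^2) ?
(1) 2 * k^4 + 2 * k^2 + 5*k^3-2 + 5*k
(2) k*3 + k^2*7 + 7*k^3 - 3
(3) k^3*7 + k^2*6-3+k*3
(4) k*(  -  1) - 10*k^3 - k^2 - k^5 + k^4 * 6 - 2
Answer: 2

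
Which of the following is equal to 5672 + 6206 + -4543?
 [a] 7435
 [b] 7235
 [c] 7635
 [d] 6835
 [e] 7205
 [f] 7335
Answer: f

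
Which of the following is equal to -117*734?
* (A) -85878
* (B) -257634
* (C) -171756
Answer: A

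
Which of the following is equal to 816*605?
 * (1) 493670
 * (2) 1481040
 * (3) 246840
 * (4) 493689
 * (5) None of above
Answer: 5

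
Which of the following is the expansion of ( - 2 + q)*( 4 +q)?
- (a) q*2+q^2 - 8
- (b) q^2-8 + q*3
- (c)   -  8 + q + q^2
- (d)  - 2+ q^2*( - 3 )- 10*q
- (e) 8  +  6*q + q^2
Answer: a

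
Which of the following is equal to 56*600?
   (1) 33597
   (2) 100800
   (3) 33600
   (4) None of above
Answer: 3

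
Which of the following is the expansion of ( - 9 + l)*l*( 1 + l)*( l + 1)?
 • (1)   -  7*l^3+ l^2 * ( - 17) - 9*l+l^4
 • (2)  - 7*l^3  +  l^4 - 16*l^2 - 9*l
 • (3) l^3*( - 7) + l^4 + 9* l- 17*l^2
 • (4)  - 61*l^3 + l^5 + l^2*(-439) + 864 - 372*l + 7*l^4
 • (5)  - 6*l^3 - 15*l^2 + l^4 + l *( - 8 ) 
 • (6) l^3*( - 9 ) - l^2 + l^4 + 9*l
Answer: 1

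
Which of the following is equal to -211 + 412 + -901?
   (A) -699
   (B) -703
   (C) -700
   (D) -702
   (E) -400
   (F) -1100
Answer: C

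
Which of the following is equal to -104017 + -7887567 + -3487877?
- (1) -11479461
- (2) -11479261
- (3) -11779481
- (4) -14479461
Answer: 1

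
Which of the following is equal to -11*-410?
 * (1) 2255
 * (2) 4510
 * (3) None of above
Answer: 2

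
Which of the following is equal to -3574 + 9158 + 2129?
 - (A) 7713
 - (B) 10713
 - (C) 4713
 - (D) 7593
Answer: A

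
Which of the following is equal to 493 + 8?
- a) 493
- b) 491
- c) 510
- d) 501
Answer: d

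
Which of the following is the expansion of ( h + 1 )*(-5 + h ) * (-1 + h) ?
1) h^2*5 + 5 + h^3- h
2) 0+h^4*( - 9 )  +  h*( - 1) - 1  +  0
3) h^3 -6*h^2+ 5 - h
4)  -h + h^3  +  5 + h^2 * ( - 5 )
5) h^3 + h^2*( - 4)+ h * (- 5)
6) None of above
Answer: 4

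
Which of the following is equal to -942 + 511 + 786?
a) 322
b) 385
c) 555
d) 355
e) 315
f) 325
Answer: d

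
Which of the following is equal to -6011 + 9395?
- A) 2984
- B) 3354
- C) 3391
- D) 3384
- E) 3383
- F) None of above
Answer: D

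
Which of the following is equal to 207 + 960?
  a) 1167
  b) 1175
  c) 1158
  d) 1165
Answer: a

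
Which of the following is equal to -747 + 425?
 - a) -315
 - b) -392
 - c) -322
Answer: c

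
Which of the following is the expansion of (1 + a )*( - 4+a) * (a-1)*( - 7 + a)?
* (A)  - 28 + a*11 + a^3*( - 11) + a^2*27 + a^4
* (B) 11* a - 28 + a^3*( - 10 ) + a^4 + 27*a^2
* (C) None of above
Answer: A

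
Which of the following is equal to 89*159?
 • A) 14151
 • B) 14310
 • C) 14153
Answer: A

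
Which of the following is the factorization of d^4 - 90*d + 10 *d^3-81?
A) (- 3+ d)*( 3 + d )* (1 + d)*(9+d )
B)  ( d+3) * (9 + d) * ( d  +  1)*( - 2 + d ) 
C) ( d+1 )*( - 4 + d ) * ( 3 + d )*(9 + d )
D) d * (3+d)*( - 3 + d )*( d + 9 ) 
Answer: A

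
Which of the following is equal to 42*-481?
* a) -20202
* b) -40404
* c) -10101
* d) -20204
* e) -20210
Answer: a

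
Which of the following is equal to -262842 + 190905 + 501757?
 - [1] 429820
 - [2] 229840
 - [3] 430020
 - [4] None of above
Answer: 1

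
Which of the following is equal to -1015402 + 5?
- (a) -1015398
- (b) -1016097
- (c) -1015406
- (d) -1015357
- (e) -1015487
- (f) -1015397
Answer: f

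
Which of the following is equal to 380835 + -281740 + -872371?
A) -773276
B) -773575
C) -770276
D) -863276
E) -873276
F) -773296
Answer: A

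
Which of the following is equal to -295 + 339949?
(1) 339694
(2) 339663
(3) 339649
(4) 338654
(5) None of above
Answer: 5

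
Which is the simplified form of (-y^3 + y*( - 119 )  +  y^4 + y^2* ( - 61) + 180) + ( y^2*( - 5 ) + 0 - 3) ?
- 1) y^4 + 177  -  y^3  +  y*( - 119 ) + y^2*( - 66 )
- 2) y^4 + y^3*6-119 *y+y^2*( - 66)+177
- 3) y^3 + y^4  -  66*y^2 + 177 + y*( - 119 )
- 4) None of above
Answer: 1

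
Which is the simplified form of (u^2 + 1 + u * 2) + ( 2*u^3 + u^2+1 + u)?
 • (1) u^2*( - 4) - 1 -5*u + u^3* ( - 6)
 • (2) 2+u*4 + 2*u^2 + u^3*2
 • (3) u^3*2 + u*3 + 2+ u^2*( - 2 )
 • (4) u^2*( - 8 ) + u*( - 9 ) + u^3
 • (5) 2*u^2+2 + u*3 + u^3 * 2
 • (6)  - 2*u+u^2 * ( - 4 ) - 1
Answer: 5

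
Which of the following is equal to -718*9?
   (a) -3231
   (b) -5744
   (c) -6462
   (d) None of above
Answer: c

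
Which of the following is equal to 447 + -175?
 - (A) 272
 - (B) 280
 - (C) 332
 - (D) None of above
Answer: A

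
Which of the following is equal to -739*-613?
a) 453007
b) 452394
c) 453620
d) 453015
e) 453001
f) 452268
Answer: a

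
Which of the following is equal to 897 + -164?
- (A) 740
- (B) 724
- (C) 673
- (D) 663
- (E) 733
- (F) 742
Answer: E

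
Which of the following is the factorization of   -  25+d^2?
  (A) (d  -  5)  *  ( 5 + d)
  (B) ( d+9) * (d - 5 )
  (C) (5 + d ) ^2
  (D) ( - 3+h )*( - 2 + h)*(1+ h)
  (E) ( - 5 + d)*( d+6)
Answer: A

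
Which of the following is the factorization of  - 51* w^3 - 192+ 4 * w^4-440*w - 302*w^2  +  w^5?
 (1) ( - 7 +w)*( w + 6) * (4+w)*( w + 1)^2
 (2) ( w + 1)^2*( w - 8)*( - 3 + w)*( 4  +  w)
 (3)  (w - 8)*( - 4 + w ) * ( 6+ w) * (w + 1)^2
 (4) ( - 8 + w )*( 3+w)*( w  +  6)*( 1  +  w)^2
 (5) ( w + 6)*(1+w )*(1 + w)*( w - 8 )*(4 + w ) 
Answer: 5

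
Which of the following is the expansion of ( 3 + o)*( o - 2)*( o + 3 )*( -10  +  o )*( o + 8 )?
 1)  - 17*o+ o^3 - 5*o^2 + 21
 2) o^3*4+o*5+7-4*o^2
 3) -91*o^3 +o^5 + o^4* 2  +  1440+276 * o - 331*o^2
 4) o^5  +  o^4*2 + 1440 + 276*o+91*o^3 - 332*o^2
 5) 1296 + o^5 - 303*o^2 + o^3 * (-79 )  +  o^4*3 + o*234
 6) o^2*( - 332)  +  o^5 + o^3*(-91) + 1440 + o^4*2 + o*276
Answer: 6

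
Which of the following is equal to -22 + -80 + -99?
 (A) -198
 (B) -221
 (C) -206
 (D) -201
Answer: D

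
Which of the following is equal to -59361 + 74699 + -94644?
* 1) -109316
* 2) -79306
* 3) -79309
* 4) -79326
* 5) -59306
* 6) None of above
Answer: 2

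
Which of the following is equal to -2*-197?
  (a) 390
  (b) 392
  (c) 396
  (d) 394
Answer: d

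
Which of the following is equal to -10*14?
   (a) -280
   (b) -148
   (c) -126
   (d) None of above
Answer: d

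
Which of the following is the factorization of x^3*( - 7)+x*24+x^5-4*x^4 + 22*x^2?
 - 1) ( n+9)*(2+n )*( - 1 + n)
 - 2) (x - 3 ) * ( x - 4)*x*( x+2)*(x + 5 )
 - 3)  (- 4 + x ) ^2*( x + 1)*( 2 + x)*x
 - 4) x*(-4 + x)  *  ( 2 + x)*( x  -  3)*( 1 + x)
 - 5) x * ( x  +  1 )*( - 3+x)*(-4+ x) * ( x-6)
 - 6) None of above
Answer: 4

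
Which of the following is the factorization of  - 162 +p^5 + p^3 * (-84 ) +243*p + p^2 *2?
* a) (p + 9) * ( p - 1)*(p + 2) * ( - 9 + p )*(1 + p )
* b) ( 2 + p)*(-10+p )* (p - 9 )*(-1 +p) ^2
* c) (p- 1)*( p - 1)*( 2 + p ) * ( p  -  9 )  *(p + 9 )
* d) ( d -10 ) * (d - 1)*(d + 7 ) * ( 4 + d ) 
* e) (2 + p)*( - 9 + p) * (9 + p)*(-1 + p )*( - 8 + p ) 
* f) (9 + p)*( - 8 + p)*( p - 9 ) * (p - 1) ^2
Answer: c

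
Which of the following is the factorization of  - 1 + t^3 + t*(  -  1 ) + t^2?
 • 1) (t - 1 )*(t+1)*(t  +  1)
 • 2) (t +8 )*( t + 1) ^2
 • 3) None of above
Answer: 1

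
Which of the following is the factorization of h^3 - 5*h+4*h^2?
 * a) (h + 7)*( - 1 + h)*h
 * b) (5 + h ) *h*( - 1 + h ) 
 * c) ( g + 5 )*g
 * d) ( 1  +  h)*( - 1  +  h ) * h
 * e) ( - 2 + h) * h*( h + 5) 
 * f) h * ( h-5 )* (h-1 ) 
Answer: b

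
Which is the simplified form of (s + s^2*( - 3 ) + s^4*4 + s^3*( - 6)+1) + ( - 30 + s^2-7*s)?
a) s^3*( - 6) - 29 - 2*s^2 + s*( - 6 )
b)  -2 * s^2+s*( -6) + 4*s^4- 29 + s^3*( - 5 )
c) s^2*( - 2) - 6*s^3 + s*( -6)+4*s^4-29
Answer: c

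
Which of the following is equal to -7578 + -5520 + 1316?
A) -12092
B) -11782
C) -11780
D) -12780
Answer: B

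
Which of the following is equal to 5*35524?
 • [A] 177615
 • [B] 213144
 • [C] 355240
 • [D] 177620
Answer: D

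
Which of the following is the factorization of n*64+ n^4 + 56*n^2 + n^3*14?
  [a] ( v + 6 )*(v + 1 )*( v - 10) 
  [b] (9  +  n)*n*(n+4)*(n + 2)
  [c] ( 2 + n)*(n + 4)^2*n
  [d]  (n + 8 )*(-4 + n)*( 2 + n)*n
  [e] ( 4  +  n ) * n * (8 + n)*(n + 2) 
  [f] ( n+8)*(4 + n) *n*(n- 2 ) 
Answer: e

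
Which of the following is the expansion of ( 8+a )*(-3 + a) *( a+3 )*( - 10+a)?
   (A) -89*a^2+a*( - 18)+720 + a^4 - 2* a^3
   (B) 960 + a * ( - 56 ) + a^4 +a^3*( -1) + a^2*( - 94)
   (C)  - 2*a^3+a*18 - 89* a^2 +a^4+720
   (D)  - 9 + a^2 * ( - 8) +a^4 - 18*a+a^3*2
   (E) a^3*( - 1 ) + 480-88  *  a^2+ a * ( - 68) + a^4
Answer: C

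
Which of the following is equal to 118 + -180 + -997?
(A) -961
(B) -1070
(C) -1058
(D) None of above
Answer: D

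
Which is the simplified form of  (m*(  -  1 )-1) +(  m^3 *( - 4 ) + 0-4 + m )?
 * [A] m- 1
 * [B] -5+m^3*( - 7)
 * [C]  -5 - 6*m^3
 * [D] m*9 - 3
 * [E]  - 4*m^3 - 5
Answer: E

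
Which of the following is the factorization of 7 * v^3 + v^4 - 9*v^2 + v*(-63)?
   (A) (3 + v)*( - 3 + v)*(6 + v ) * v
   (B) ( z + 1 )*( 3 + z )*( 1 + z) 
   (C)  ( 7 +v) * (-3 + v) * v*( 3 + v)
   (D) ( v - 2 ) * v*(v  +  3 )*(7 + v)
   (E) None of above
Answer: C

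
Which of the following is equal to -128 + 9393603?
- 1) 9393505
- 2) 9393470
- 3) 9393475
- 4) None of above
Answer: 3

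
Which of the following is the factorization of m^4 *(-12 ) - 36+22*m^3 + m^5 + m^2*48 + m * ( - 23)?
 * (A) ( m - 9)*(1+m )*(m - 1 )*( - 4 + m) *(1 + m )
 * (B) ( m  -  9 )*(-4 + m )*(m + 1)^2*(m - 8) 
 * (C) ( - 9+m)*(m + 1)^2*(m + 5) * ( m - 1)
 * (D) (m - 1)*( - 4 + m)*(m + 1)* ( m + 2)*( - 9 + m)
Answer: A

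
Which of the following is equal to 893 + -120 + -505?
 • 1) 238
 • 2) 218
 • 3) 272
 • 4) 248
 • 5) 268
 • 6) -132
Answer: 5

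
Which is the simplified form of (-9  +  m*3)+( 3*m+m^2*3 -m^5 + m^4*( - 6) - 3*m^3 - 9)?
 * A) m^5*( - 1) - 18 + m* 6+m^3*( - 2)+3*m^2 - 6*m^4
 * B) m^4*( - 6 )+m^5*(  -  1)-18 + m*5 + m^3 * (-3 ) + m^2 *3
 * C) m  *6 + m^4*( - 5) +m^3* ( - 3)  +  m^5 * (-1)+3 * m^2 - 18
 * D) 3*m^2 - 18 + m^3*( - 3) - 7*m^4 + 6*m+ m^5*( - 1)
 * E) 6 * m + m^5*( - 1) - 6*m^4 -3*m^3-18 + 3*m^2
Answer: E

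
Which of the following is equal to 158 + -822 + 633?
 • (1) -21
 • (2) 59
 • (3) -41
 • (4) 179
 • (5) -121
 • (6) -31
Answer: 6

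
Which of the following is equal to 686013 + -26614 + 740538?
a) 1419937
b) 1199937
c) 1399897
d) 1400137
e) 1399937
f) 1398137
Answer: e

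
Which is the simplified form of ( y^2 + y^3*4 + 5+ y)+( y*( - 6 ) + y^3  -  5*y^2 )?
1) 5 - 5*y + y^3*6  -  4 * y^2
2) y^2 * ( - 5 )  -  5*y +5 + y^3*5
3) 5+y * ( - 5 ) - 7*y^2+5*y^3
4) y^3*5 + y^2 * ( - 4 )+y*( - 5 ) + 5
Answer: 4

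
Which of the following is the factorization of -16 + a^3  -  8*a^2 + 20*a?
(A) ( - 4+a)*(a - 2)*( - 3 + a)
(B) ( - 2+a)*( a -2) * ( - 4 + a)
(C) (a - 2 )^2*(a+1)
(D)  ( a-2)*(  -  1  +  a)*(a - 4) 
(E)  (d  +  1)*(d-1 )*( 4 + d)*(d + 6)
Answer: B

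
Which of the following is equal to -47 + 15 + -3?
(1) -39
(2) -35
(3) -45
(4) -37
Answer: 2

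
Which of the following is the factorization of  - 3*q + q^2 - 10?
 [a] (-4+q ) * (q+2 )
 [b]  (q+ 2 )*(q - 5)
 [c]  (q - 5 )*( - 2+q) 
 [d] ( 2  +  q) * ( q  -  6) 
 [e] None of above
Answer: b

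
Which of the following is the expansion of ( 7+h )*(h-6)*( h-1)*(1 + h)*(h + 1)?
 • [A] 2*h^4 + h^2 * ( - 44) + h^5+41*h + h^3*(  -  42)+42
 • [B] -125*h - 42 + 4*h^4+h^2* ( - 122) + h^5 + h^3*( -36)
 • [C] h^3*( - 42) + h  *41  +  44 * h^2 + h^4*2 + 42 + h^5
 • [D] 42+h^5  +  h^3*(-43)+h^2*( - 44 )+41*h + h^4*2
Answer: A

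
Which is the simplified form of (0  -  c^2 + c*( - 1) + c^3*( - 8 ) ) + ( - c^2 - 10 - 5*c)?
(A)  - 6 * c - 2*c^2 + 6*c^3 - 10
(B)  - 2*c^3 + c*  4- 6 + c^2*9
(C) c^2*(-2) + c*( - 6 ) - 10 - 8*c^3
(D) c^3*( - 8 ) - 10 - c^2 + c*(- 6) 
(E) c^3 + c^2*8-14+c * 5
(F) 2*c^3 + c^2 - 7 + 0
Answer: C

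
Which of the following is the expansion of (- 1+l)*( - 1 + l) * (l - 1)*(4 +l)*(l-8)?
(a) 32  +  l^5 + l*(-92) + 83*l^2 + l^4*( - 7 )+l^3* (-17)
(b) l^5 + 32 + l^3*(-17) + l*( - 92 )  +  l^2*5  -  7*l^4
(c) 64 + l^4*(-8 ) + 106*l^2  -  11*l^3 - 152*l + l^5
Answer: a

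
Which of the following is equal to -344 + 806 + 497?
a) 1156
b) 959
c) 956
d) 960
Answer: b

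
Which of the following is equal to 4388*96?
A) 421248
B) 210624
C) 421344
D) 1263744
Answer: A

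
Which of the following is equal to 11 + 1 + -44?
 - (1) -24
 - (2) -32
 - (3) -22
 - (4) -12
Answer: 2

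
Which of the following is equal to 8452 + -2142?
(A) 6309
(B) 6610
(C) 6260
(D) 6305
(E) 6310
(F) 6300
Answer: E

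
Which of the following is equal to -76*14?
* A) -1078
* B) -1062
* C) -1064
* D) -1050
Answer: C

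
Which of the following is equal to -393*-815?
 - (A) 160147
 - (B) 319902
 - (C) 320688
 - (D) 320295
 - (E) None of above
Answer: D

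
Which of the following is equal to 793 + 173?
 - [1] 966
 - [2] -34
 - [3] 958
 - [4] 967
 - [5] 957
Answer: 1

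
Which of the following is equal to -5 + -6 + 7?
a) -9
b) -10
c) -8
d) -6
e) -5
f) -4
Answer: f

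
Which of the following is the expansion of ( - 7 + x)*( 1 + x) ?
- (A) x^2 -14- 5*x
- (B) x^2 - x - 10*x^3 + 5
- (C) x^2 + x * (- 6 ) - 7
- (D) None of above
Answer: C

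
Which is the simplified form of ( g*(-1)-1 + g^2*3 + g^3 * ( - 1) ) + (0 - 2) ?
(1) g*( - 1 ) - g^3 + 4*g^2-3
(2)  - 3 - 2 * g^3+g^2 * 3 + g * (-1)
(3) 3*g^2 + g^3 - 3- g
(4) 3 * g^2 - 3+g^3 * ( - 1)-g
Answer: 4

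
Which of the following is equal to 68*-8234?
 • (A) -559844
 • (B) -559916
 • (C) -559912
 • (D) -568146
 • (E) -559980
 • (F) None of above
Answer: C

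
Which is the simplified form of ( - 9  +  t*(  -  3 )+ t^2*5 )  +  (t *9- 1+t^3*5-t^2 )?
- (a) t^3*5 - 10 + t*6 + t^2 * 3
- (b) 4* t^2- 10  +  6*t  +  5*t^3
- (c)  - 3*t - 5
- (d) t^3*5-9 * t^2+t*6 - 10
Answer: b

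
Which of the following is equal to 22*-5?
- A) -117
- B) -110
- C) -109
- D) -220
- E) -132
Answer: B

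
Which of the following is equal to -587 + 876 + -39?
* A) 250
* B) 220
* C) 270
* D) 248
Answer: A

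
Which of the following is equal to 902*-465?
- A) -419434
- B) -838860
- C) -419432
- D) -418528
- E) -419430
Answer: E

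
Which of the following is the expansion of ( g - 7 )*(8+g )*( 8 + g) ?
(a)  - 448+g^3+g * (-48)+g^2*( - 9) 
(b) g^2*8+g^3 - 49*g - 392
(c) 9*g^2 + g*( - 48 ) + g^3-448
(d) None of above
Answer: c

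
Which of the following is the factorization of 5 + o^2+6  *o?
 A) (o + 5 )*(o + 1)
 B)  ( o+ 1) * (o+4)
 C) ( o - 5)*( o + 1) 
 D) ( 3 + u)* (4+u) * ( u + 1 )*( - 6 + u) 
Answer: A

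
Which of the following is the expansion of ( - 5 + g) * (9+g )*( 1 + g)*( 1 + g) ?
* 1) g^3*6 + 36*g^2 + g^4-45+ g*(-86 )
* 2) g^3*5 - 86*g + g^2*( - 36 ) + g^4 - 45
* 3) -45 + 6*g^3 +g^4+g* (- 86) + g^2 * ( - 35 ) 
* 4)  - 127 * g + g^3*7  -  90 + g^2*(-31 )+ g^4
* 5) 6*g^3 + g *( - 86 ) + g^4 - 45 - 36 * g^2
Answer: 5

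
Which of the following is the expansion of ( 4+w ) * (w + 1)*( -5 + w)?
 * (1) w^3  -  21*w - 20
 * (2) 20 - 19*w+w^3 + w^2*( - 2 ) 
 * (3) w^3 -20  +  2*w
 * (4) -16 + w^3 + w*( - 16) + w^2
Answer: 1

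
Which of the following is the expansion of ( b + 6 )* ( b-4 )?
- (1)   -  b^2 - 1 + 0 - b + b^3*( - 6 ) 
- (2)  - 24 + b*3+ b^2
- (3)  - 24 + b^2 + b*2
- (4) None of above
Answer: 3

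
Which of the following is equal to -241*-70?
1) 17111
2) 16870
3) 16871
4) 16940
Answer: 2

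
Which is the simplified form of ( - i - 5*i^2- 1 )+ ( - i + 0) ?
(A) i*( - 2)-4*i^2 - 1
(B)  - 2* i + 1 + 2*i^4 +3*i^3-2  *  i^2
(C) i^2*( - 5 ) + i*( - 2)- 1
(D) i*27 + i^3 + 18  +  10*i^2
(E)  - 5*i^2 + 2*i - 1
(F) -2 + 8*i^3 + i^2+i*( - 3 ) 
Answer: C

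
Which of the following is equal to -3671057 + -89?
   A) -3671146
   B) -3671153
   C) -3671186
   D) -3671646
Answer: A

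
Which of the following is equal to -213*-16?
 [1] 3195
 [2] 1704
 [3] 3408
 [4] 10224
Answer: 3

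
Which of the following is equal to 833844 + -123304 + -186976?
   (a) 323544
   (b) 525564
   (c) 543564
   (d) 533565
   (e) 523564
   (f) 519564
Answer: e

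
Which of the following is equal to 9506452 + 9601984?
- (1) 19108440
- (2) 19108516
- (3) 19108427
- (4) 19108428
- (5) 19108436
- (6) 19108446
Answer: 5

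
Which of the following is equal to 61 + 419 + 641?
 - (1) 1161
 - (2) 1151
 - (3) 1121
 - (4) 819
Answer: 3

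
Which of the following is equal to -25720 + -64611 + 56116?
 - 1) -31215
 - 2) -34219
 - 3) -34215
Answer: 3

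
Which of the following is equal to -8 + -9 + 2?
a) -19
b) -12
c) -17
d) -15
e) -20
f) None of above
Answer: d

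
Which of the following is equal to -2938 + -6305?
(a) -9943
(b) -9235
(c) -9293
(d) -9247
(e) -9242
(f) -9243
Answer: f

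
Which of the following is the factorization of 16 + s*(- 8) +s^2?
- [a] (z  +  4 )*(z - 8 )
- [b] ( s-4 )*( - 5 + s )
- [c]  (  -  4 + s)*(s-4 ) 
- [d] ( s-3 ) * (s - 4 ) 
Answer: c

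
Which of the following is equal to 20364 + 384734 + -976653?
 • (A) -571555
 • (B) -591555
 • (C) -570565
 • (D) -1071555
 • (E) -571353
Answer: A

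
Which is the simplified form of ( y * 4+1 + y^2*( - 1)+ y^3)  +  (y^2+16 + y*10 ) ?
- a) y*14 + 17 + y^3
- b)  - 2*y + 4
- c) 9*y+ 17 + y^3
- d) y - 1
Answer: a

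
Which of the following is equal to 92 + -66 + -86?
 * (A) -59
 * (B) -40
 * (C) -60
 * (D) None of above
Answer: C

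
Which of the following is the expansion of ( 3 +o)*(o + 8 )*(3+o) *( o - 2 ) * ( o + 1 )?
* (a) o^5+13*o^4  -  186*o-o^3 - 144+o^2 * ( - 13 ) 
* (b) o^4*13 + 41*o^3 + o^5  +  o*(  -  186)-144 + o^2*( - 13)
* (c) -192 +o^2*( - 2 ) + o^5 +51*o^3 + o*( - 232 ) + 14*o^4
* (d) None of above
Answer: b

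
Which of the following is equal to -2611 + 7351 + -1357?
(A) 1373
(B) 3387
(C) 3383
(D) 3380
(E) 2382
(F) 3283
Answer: C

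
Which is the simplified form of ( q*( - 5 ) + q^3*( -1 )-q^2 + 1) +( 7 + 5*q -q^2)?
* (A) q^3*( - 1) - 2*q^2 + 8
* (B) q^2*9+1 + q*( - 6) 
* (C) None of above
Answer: A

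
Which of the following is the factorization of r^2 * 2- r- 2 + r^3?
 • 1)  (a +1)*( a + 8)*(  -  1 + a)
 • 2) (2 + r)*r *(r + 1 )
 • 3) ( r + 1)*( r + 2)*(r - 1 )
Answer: 3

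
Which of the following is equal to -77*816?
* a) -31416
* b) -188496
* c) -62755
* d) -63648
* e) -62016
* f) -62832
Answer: f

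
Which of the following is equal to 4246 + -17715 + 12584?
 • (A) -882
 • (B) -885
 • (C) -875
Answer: B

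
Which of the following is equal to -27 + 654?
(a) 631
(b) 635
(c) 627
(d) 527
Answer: c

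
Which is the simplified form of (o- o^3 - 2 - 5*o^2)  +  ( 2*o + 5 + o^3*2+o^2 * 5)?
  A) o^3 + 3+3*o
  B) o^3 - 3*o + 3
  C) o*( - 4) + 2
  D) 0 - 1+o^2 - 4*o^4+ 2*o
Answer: A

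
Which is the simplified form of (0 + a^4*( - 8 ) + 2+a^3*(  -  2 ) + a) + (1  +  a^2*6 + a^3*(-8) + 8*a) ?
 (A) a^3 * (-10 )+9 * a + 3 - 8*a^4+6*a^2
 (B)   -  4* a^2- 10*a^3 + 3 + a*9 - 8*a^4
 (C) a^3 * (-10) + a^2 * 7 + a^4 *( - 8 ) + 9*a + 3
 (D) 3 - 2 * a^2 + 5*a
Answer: A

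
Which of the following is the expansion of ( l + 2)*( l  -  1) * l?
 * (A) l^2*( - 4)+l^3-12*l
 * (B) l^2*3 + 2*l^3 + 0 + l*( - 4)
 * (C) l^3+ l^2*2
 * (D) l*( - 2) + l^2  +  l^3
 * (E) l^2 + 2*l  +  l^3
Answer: D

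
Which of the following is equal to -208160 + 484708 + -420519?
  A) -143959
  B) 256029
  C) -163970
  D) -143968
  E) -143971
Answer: E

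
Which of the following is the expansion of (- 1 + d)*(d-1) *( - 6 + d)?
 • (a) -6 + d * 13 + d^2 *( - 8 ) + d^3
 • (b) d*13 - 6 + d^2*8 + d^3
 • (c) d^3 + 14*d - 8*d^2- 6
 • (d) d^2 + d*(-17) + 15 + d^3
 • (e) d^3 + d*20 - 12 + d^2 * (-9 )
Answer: a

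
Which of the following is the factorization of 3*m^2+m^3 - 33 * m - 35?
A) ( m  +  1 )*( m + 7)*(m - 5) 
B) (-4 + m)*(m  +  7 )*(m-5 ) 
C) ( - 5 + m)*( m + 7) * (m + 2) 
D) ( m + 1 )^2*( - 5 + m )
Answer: A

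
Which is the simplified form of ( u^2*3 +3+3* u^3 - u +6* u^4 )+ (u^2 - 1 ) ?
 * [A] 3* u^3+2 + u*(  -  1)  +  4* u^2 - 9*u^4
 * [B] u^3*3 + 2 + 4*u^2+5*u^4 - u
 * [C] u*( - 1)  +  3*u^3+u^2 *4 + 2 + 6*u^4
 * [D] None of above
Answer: C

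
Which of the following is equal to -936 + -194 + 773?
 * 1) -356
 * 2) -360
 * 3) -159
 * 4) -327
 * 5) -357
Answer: 5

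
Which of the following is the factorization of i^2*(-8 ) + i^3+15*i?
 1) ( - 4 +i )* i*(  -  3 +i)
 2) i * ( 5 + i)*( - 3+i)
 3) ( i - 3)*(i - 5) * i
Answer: 3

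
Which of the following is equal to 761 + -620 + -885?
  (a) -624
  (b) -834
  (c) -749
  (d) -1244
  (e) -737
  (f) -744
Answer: f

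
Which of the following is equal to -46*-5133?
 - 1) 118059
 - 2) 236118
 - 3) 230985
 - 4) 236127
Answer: 2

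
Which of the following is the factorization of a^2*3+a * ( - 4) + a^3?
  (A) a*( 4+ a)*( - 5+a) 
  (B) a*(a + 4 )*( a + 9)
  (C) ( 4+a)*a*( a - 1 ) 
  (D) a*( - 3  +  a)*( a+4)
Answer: C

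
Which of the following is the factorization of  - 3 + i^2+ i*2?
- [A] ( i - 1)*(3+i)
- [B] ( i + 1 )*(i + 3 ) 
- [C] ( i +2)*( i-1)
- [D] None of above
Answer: A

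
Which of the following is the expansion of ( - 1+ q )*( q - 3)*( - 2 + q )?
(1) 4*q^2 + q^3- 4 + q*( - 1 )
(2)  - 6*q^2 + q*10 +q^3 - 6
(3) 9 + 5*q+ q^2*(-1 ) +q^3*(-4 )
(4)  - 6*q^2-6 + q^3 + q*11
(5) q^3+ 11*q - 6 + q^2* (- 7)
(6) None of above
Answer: 4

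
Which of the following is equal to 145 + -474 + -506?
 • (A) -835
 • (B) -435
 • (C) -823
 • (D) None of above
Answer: A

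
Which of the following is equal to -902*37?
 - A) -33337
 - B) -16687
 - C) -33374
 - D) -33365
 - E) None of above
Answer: C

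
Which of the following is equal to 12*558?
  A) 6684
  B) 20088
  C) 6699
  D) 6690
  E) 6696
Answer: E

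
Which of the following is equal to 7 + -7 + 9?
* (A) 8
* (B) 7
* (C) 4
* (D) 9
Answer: D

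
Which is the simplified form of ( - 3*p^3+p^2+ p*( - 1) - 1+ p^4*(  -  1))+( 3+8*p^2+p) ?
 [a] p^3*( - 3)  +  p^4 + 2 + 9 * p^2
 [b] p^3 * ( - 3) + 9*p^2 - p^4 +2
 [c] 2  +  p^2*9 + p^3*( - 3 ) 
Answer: b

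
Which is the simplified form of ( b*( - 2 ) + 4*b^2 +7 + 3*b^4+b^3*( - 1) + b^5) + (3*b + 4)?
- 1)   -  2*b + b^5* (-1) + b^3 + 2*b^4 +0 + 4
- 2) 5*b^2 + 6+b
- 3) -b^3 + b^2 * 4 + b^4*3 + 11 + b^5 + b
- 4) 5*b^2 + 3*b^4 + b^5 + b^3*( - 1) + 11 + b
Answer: 3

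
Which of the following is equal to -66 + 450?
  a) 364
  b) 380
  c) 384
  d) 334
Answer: c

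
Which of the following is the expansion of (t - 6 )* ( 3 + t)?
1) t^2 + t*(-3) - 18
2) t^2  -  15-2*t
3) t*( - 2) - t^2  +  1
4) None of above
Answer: 1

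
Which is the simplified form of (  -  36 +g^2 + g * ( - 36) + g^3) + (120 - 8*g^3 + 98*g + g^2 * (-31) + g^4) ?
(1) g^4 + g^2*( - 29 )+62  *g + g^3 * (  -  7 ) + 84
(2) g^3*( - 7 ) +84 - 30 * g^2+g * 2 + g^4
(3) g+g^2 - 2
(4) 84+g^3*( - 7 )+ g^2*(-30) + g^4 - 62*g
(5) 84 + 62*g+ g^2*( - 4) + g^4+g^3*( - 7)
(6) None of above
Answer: 6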